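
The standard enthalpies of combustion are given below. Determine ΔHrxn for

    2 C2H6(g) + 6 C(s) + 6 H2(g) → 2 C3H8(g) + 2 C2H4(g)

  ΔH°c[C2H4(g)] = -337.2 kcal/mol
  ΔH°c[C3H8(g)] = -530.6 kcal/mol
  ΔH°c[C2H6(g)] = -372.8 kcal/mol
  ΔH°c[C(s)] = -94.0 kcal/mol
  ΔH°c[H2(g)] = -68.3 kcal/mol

ΔHrxn = 16.2 kcal/mol

With combustion enthalpies, reactants minus products:
= [2·(-372.8) + 6·(-94.0) + 6·(-68.3)] − [2·(-530.6) + 2·(-337.2)]
= 16.2 kcal/mol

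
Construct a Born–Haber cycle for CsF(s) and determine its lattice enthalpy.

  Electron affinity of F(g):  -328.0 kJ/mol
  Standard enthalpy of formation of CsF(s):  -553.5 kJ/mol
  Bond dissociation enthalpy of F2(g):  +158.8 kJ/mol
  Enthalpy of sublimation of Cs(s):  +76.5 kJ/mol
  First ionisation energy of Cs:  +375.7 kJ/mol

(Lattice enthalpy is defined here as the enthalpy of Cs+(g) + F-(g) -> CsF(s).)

U = -757.1 kJ/mol

ΔHf° = 1·ΔHsub + 1·(ΣIE) + 1/2·D(F2) + 1·EA + U
-553.5 = 1·(+76.5) + 1·(+375.7) + 1/2·(+158.8) + 1·(-328.0) + U
U = -553.5 − (+203.6) = -757.1 kJ/mol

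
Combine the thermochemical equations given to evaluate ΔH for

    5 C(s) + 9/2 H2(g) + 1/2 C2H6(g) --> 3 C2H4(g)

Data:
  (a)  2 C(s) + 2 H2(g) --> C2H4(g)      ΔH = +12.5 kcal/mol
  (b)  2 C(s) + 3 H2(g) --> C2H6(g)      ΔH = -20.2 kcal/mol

(a) × 3 (×3 to match 3 C2H4(g) in the target): (3)·(+12.5) = +37.5 kcal/mol
(b) reversed and × 1/2 (C2H6(g) must end up as a reactant; ×1/2 to match 1/2 C2H6(g) in the target): (-1/2)·(-20.2) = +10.1 kcal/mol
By Hess's law, ΔH = (+37.5) + (+10.1) = 47.6 kcal/mol

ΔH = 47.6 kcal/mol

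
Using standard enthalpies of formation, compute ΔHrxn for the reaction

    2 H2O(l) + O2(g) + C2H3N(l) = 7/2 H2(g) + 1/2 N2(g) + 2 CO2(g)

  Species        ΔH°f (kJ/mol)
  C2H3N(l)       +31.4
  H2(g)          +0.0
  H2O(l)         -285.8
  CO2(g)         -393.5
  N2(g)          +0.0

ΔH°rxn = Σ nΔHf°(products) − Σ nΔHf°(reactants).
Products: 7/2·(+0.0) + 1/2·(+0.0) + 2·(-393.5) = -787.0
Reactants: 2·(-285.8) + 1·(+0.0) + 1·(+31.4) = -540.2
ΔHrxn = (-787.0) − (-540.2) = -246.8 kJ/mol

ΔHrxn = -246.8 kJ/mol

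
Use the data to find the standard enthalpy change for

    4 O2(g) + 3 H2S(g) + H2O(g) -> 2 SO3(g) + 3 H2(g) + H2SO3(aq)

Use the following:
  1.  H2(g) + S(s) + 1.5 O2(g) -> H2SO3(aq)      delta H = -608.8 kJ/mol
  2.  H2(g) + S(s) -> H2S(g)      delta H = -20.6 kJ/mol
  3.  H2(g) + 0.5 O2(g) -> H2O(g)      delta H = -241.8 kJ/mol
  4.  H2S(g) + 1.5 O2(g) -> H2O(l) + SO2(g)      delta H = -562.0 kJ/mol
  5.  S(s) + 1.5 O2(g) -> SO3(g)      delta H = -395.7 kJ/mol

eq. 1 as written: -608.8 kJ/mol
eq. 2 reversed and × 3: (-3)·(-20.6) = +61.8 kJ/mol
eq. 3 reversed: +241.8 kJ/mol
eq. 4: not needed.
eq. 5 × 2: (2)·(-395.7) = -791.4 kJ/mol
Combining the equations, delta H = (1)·(-608.8) + (-3)·(-20.6) + (-1)·(-241.8) + (2)·(-395.7) = -1096.6 kJ/mol

delta H = -1096.6 kJ/mol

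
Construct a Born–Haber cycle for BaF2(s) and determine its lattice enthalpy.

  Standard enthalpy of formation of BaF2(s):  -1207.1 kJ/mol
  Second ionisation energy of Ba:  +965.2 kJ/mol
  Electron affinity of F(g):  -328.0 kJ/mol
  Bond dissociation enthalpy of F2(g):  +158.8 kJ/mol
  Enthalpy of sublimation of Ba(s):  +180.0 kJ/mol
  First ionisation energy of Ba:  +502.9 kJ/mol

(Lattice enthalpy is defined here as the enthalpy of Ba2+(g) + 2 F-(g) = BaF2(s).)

ΔHf° = 1·ΔHsub + 1·(ΣIE) + 1·D(F2) + 2·EA + U
-1207.1 = 1·(+180.0) + 1·(+1468.1) + 1·(+158.8) + 2·(-328.0) + U
U = -1207.1 − (+1150.9) = -2358.0 kJ/mol

U = -2358.0 kJ/mol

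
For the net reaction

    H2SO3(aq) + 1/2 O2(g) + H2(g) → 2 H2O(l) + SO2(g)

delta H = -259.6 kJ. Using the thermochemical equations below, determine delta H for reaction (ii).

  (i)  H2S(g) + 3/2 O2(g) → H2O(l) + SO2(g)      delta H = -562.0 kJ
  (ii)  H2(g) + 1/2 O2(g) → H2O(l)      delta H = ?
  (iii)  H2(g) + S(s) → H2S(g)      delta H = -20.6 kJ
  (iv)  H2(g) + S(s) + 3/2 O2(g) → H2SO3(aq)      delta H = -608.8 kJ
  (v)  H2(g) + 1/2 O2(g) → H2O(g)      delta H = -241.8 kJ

delta H = -285.8 kJ

(i) as written (SO2(g) already on the product side): -562.0 kJ
(ii) as written: contributes x
(iii) as written: -20.6 kJ
(iv) reversed (reverse to put H2SO3(aq) on the reactant side): +608.8 kJ
(v): not needed (H2O(g) appears nowhere else).
-259.6 = (-562.0) + (-20.6) + (+608.8) + x
x = (-259.6 − (+26.2)) / (1) = -285.8 kJ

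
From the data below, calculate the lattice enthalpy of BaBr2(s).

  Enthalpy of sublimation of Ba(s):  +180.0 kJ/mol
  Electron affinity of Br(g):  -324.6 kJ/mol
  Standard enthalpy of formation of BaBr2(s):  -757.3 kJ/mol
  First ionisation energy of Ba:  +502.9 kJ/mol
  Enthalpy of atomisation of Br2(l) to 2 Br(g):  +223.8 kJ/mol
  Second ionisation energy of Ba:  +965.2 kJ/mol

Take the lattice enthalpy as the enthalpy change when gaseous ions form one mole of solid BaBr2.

U = -1980.0 kJ/mol

ΔHf° = 1·ΔHsub + 1·(ΣIE) + 1·D(Br2) + 2·EA + U
-757.3 = 1·(+180.0) + 1·(+1468.1) + 1·(+223.8) + 2·(-324.6) + U
U = -757.3 − (+1222.7) = -1980.0 kJ/mol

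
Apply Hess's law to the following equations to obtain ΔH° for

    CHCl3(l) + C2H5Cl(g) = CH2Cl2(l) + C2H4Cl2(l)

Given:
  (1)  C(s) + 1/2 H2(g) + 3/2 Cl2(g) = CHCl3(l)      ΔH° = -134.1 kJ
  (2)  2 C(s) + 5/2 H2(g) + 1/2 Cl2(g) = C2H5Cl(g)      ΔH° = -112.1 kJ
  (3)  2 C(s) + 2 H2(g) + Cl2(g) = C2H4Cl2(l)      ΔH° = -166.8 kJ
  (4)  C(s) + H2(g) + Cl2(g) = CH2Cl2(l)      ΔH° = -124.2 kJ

ΔH° = -44.8 kJ

(1) reversed: +134.1 kJ
(2) reversed: +112.1 kJ
(3) as written: -166.8 kJ
(4) as written: -124.2 kJ
By Hess's law, ΔH° = (+134.1) + (+112.1) + (-166.8) + (-124.2) = -44.8 kJ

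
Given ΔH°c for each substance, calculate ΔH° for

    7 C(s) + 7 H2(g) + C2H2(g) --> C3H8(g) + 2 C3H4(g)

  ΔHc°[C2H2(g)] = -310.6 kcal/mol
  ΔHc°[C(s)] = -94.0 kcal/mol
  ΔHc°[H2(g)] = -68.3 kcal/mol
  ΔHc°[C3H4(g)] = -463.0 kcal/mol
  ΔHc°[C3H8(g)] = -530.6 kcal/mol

ΔH° = 9.9 kcal/mol

With combustion enthalpies, reactants minus products:
= [7·(-94.0) + 7·(-68.3) + 1·(-310.6)] − [1·(-530.6) + 2·(-463.0)]
= 9.9 kcal/mol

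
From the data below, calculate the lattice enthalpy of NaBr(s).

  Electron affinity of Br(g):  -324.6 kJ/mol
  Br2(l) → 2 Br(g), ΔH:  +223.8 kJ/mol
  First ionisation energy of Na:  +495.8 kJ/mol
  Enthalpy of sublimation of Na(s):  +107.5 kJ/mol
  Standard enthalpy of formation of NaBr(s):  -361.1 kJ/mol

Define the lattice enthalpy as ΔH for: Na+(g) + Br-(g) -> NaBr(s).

ΔHf° = 1·ΔHsub + 1·(ΣIE) + 1/2·D(Br2) + 1·EA + U
-361.1 = 1·(+107.5) + 1·(+495.8) + 1/2·(+223.8) + 1·(-324.6) + U
U = -361.1 − (+390.6) = -751.7 kJ/mol

U = -751.7 kJ/mol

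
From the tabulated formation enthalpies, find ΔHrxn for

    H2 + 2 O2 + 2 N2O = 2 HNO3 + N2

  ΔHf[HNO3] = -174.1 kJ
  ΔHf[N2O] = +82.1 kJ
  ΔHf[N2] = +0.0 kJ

ΔHrxn = -512.4 kJ

Products: 2·(-174.1) + 1·(+0.0) = -348.2
Reactants: 1·(+0.0) + 2·(+0.0) + 2·(+82.1) = +164.2
ΔHrxn = (-348.2) − (+164.2) = -512.4 kJ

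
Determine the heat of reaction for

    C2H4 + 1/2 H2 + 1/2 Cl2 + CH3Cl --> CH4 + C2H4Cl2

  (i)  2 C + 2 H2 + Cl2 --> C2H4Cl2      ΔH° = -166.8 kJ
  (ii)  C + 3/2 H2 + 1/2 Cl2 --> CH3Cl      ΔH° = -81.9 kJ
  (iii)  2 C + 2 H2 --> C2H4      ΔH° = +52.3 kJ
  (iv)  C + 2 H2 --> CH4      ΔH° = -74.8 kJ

(i) as written (C2H4Cl2 already on the product side): -166.8 kJ
(ii) reversed (reverse to put CH3Cl on the reactant side): +81.9 kJ
(iii) reversed (C2H4 must end up as a reactant): -52.3 kJ
(iv) as written (CH4 already on the product side): -74.8 kJ
Summing the manipulated equations, ΔH° = (1)·(-166.8) + (-1)·(-81.9) + (-1)·(+52.3) + (1)·(-74.8) = -212.0 kJ

ΔH° = -212.0 kJ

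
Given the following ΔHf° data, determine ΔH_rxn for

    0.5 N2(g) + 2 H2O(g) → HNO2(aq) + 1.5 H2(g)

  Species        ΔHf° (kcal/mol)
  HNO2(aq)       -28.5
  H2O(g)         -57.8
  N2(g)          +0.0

Products: 1·(-28.5) + 3/2·(+0.0) = -28.5
Reactants: 1/2·(+0.0) + 2·(-57.8) = -115.6
ΔH_rxn = (-28.5) − (-115.6) = 87.1 kcal/mol

ΔH_rxn = 87.1 kcal/mol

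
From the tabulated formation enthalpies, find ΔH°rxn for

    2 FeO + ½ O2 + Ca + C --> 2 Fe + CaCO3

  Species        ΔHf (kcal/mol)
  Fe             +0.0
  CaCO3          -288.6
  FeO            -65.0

ΔH°rxn = Σ nΔHf°(products) − Σ nΔHf°(reactants).
Products: 2·(+0.0) + 1·(-288.6) = -288.6
Reactants: 2·(-65.0) + 1/2·(+0.0) + 1·(+0.0) + 1·(+0.0) = -130.0
ΔH°rxn = (-288.6) − (-130.0) = -158.6 kcal/mol

ΔH°rxn = -158.6 kcal/mol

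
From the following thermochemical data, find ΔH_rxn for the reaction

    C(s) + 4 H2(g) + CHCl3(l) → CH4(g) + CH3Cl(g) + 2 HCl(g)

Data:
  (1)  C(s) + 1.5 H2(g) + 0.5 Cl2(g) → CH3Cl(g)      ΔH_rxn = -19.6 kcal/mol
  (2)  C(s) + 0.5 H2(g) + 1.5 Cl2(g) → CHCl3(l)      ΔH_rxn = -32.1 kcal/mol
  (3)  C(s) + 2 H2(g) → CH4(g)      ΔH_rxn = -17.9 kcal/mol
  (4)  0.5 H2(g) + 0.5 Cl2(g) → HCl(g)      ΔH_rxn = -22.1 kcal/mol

ΔH_rxn = -49.6 kcal/mol

(1) as written: -19.6 kcal/mol
(2) reversed: +32.1 kcal/mol
(3) as written: -17.9 kcal/mol
(4) × 2: (2)·(-22.1) = -44.2 kcal/mol
By Hess's law, ΔH_rxn = (-19.6) + (+32.1) + (-17.9) + (-44.2) = -49.6 kcal/mol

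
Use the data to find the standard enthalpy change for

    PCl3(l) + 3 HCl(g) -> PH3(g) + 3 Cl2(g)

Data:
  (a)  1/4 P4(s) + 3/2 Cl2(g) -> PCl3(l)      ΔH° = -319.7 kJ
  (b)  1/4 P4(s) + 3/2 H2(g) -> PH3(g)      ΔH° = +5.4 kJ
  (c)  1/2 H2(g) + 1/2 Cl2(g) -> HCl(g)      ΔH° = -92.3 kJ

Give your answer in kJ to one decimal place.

ΔH° = 602.0 kJ

(a) reversed: +319.7 kJ
(b) as written: +5.4 kJ
(c) reversed and × 3: (-3)·(-92.3) = +276.9 kJ
ΔH° = (-1)·(-319.7) + (1)·(+5.4) + (-3)·(-92.3) = 602.0 kJ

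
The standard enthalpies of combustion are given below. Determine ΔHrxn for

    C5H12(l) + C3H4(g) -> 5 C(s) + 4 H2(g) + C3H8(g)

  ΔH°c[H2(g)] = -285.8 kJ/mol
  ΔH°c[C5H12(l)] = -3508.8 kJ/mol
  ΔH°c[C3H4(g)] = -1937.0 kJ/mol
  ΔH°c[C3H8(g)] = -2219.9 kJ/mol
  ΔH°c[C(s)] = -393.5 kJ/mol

With combustion enthalpies, reactants minus products:
= [1·(-3508.8) + 1·(-1937.0)] − [5·(-393.5) + 4·(-285.8) + 1·(-2219.9)]
= -115.2 kJ/mol

ΔHrxn = -115.2 kJ/mol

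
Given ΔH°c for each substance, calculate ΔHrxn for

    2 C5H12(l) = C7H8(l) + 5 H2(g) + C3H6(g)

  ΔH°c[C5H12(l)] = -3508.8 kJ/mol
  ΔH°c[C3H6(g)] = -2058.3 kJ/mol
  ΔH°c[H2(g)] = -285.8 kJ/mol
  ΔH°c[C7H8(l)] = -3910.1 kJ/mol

ΔHrxn = 379.8 kJ/mol

Using ΔH = Σ nΔHc°(reactants) − Σ nΔHc°(products):
= [2·(-3508.8)] − [1·(-3910.1) + 5·(-285.8) + 1·(-2058.3)]
= 379.8 kJ/mol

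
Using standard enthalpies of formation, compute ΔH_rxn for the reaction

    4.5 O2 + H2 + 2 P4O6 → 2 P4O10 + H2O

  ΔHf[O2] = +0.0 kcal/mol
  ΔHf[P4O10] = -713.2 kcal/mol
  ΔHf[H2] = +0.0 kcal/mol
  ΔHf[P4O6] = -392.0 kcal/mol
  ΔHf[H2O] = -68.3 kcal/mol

ΔH_rxn = -710.7 kcal/mol

Products: 2·(-713.2) + 1·(-68.3) = -1494.7
Reactants: 9/2·(+0.0) + 1·(+0.0) + 2·(-392.0) = -784.0
ΔH_rxn = (-1494.7) − (-784.0) = -710.7 kcal/mol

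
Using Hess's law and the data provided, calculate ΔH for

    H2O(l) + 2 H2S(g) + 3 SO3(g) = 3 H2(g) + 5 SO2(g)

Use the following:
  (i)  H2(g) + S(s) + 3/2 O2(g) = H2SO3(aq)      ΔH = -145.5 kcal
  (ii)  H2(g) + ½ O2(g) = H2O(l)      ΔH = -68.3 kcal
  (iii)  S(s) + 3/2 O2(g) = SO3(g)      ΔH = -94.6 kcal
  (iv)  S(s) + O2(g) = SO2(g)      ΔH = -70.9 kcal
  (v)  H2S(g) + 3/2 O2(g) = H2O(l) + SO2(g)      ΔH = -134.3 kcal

(i): not needed.
(ii) reversed and × 3: (-3)·(-68.3) = +204.9 kcal
(iii) reversed and × 3: (-3)·(-94.6) = +283.8 kcal
(iv) × 3: (3)·(-70.9) = -212.7 kcal
(v) × 2: (2)·(-134.3) = -268.6 kcal
ΔH = (-3)·(-68.3) + (-3)·(-94.6) + (3)·(-70.9) + (2)·(-134.3) = 7.4 kcal

ΔH = 7.4 kcal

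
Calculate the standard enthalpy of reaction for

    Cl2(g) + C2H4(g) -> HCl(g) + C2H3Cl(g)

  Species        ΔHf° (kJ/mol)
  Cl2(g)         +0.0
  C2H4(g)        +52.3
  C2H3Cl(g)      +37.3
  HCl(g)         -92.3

Products: 1·(-92.3) + 1·(+37.3) = -55.0
Reactants: 1·(+0.0) + 1·(+52.3) = +52.3
ΔH°rxn = (-55.0) − (+52.3) = -107.3 kJ/mol

ΔH°rxn = -107.3 kJ/mol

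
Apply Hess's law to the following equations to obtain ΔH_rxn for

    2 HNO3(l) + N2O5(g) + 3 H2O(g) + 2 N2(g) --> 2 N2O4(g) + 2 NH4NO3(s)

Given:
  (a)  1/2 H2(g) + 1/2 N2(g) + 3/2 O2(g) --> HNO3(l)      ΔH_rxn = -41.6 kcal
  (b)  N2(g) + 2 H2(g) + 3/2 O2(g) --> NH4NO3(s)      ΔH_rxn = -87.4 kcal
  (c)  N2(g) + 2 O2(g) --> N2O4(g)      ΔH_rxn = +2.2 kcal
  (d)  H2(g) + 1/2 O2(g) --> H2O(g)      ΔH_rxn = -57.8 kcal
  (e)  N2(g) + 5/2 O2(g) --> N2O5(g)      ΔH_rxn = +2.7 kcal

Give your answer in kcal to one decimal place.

(a) reversed and × 2 (reverse to put HNO3(l) on the reactant side; scale by 2 for the 2 HNO3(l)): (-2)·(-41.6) = +83.2 kcal
(b) × 2 (×2 to match 2 NH4NO3(s) in the target): (2)·(-87.4) = -174.8 kcal
(c) × 2 (scale by 2 for the 2 N2O4(g)): (2)·(+2.2) = +4.4 kcal
(d) reversed and × 3 (reverse to put H2O(g) on the reactant side; scale by 3 for the 3 H2O(g)): (-3)·(-57.8) = +173.4 kcal
(e) reversed (reverse to put N2O5(g) on the reactant side): -2.7 kcal
By Hess's law, ΔH_rxn = (+83.2) + (-174.8) + (+4.4) + (+173.4) + (-2.7) = 83.5 kcal

ΔH_rxn = 83.5 kcal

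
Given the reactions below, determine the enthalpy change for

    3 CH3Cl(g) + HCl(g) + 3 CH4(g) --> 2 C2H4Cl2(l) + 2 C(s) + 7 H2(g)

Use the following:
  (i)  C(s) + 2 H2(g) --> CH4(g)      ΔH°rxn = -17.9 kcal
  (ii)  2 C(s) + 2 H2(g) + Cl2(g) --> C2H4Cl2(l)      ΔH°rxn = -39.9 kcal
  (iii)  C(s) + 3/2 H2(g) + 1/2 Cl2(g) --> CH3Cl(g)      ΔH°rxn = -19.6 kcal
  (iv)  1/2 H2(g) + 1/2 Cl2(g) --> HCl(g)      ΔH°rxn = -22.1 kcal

(i) reversed and × 3: (-3)·(-17.9) = +53.7 kcal
(ii) × 2: (2)·(-39.9) = -79.8 kcal
(iii) reversed and × 3: (-3)·(-19.6) = +58.8 kcal
(iv) reversed: +22.1 kcal
Summing the manipulated equations, ΔH°rxn = (-3)·(-17.9) + (2)·(-39.9) + (-3)·(-19.6) + (-1)·(-22.1) = 54.8 kcal

ΔH°rxn = 54.8 kcal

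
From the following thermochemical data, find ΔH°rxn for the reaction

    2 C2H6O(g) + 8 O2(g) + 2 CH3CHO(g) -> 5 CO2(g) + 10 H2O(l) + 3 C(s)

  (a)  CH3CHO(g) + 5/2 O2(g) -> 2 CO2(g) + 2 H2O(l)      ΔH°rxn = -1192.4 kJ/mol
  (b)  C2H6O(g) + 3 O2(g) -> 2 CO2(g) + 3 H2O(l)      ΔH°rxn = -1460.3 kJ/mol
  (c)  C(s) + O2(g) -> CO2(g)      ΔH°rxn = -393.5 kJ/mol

ΔH°rxn = -4124.9 kJ/mol

(a) × 2: (2)·(-1192.4) = -2384.8 kJ/mol
(b) × 2: (2)·(-1460.3) = -2920.6 kJ/mol
(c) reversed and × 3: (-3)·(-393.5) = +1180.5 kJ/mol
Since enthalpy is a state function, ΔH°rxn = (2)·(-1192.4) + (2)·(-1460.3) + (-3)·(-393.5) = -4124.9 kJ/mol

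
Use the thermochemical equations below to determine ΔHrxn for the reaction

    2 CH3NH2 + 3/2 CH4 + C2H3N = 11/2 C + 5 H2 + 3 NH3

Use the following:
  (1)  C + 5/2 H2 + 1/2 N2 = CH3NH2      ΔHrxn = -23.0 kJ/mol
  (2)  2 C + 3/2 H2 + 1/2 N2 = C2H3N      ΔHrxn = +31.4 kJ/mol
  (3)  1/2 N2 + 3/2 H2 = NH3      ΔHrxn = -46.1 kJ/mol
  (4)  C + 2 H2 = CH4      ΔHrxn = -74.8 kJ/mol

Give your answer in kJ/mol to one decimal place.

ΔHrxn = -11.5 kJ/mol

(1) reversed and × 2: (-2)·(-23.0) = +46.0 kJ/mol
(2) reversed: -31.4 kJ/mol
(3) × 3: (3)·(-46.1) = -138.3 kJ/mol
(4) reversed and × 3/2: (-3/2)·(-74.8) = +112.2 kJ/mol
ΔHrxn = (+46.0) + (-31.4) + (-138.3) + (+112.2) = -11.5 kJ/mol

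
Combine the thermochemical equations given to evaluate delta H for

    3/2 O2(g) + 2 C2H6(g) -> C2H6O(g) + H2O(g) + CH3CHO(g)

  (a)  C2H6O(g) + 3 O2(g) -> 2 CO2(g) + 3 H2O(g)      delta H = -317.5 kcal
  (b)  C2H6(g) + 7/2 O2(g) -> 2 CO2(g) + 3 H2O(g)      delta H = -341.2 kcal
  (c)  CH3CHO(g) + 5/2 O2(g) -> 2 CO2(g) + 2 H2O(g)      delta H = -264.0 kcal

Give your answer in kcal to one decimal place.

(a) reversed: +317.5 kcal
(b) × 2: (2)·(-341.2) = -682.4 kcal
(c) reversed: +264.0 kcal
delta H = (+317.5) + (-682.4) + (+264.0) = -100.9 kcal

delta H = -100.9 kcal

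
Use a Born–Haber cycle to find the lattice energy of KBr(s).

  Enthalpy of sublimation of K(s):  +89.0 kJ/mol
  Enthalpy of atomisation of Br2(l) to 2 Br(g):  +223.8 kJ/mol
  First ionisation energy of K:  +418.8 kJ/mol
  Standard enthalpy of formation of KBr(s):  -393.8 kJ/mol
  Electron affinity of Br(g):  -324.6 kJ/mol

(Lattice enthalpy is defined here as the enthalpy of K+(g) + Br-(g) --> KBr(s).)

U = -688.9 kJ/mol

ΔHf° = 1·ΔHsub + 1·(ΣIE) + 1/2·D(Br2) + 1·EA + U
-393.8 = 1·(+89.0) + 1·(+418.8) + 1/2·(+223.8) + 1·(-324.6) + U
U = -393.8 − (+295.1) = -688.9 kJ/mol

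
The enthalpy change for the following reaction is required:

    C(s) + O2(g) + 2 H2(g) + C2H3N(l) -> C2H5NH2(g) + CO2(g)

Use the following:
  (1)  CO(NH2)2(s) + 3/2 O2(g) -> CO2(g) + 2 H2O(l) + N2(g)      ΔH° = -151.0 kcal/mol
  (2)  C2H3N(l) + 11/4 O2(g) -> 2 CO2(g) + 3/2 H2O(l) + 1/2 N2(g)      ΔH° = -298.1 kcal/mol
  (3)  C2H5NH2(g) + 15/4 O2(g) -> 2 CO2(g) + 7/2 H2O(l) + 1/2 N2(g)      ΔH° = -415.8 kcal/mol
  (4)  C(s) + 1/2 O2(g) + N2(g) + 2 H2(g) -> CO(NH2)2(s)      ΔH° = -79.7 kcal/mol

ΔH° = -113.0 kcal/mol

(1) as written: -151.0 kcal/mol
(2) as written (C2H3N(l) already on the reactant side): -298.1 kcal/mol
(3) reversed (reverse to put C2H5NH2(g) on the product side): +415.8 kcal/mol
(4) as written (C(s) already on the reactant side): -79.7 kcal/mol
ΔH° = (1)·(-151.0) + (1)·(-298.1) + (-1)·(-415.8) + (1)·(-79.7) = -113.0 kcal/mol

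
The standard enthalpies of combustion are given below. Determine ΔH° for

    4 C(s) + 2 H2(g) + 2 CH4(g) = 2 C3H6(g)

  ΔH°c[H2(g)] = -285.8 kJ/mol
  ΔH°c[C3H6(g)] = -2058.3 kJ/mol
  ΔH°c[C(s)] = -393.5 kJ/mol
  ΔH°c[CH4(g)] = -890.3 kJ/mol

With combustion enthalpies, reactants minus products:
= [4·(-393.5) + 2·(-285.8) + 2·(-890.3)] − [2·(-2058.3)]
= 190.4 kJ/mol

ΔH° = 190.4 kJ/mol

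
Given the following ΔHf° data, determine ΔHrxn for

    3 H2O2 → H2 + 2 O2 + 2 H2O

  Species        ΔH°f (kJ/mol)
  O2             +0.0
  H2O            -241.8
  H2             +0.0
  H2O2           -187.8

ΔHrxn = 79.8 kJ/mol

Products: 1·(+0.0) + 2·(+0.0) + 2·(-241.8) = -483.6
Reactants: 3·(-187.8) = -563.4
ΔHrxn = (-483.6) − (-563.4) = 79.8 kJ/mol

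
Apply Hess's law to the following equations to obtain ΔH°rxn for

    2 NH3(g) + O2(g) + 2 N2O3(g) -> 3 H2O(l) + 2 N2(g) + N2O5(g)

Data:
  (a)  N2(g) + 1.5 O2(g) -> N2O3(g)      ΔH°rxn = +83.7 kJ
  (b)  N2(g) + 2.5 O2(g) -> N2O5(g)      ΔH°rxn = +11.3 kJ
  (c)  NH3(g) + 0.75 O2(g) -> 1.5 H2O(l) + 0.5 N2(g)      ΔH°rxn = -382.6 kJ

ΔH°rxn = -921.3 kJ

(a) reversed and × 2: (-2)·(+83.7) = -167.4 kJ
(b) as written: +11.3 kJ
(c) × 2: (2)·(-382.6) = -765.2 kJ
Combining the equations, ΔH°rxn = (-2)·(+83.7) + (1)·(+11.3) + (2)·(-382.6) = -921.3 kJ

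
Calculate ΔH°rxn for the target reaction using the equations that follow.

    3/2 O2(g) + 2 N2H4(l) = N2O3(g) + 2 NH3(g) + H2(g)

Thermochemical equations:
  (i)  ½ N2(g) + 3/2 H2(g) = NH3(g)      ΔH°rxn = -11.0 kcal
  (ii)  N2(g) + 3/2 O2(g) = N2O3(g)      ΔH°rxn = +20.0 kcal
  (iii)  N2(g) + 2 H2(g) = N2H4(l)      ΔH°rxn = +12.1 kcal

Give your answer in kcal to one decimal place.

ΔH°rxn = -26.2 kcal

(i) × 2 (scale by 2 for the 2 NH3(g)): (2)·(-11.0) = -22.0 kcal
(ii) as written (N2O3(g) already on the product side): +20.0 kcal
(iii) reversed and × 2 (reverse to put N2H4(l) on the reactant side; ×2 to match 2 N2H4(l) in the target): (-2)·(+12.1) = -24.2 kcal
ΔH°rxn = (-22.0) + (+20.0) + (-24.2) = -26.2 kcal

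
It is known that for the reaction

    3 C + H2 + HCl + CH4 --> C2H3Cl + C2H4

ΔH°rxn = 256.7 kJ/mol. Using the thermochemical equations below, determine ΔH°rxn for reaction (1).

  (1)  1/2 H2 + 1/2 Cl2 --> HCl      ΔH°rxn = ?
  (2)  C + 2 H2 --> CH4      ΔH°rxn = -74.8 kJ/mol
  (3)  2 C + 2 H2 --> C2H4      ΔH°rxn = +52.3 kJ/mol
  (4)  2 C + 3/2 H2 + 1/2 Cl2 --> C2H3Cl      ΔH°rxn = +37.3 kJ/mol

ΔH°rxn = -92.3 kJ/mol

(1) reversed (reverse to put HCl on the reactant side): contributes −x
(2) reversed (reverse to put CH4 on the reactant side): +74.8 kJ/mol
(3) as written (C2H4 already on the product side): +52.3 kJ/mol
(4) as written (C2H3Cl already on the product side): +37.3 kJ/mol
+256.7 = (+74.8) + (+52.3) + (+37.3) − x
x = (+256.7 − (+164.4)) / (-1) = -92.3 kJ/mol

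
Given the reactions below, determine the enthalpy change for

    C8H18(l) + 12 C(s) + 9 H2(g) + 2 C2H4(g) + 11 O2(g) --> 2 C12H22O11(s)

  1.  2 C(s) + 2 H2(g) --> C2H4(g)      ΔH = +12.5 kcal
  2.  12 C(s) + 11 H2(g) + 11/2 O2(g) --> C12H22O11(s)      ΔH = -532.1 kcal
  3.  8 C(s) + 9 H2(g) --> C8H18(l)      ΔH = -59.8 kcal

eq. 1 reversed and × 2 (C2H4(g) must end up as a reactant; ×2 to match 2 C2H4(g) in the target): (-2)·(+12.5) = -25.0 kcal
eq. 2 × 2 (×2 to match 2 C12H22O11(s) in the target): (2)·(-532.1) = -1064.2 kcal
eq. 3 reversed (C8H18(l) must end up as a reactant): +59.8 kcal
ΔH = (-25.0) + (-1064.2) + (+59.8) = -1029.4 kcal

ΔH = -1029.4 kcal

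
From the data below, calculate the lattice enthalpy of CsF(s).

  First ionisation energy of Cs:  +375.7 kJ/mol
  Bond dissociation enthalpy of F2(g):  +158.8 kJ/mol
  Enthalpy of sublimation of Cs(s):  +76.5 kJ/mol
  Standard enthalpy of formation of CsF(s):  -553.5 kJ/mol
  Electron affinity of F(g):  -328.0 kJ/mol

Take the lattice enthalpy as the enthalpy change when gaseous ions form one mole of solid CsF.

ΔHf° = 1·ΔHsub + 1·(ΣIE) + 1/2·D(F2) + 1·EA + U
-553.5 = 1·(+76.5) + 1·(+375.7) + 1/2·(+158.8) + 1·(-328.0) + U
U = -553.5 − (+203.6) = -757.1 kJ/mol

U = -757.1 kJ/mol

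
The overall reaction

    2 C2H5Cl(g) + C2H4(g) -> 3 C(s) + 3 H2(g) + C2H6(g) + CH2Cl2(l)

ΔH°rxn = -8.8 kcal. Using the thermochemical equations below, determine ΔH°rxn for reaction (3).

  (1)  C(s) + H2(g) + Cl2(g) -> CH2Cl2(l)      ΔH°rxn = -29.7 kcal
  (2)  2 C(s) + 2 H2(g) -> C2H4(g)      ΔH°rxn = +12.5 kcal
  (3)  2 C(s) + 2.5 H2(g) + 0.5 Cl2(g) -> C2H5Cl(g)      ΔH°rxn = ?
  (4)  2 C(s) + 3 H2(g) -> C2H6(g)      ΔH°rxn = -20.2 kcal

(1) as written (CH2Cl2(l) already on the product side): -29.7 kcal
(2) reversed (C2H4(g) must end up as a reactant): -12.5 kcal
(3) reversed and × 2 (C2H5Cl(g) must end up as a reactant; ×2 to match 2 C2H5Cl(g) in the target): contributes −2·x
(4) as written (C2H6(g) already on the product side): -20.2 kcal
-8.8 = (-29.7) + (-12.5) + (-20.2) − 2·x
x = (-8.8 − (-62.4)) / (-2) = -26.8 kcal

ΔH°rxn = -26.8 kcal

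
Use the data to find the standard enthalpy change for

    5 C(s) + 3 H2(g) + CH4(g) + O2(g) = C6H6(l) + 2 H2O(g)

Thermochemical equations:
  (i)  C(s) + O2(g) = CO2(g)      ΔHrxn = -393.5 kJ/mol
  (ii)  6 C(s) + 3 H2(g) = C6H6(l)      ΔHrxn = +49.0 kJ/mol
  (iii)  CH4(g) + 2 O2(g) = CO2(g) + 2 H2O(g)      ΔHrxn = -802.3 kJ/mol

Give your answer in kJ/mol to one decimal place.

(i) reversed: +393.5 kJ/mol
(ii) as written (C6H6(l) already on the product side): +49.0 kJ/mol
(iii) as written (CH4(g) already on the reactant side): -802.3 kJ/mol
ΔHrxn = (+393.5) + (+49.0) + (-802.3) = -359.8 kJ/mol

ΔHrxn = -359.8 kJ/mol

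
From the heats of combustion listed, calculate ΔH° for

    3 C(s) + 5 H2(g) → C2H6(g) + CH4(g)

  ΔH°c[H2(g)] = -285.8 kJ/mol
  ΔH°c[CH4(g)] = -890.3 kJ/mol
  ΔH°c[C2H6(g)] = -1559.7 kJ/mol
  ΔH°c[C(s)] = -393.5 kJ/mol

ΔH° = -159.5 kJ/mol

With combustion enthalpies, reactants minus products:
= [3·(-393.5) + 5·(-285.8)] − [1·(-1559.7) + 1·(-890.3)]
= -159.5 kJ/mol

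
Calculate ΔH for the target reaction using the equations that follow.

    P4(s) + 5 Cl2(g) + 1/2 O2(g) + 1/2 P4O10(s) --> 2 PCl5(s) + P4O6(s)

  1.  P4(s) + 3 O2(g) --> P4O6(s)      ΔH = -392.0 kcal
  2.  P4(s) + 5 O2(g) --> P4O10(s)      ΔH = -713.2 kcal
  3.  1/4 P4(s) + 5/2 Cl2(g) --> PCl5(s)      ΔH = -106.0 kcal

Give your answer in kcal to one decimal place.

eq. 1 as written: -392.0 kcal
eq. 2 reversed and × 1/2: (-1/2)·(-713.2) = +356.6 kcal
eq. 3 × 2: (2)·(-106.0) = -212.0 kcal
ΔH = (-392.0) + (+356.6) + (-212.0) = -247.4 kcal

ΔH = -247.4 kcal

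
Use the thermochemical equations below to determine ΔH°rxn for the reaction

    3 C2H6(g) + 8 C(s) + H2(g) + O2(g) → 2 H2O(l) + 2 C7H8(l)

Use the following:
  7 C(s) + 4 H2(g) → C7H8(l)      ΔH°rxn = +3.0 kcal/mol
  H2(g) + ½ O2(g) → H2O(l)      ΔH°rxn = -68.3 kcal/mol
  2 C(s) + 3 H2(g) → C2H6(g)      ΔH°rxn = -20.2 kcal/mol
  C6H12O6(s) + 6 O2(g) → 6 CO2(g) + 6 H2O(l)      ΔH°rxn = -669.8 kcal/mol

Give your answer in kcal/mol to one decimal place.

equation 1 × 2: (2)·(+3.0) = +6.0 kcal/mol
equation 2 × 2: (2)·(-68.3) = -136.6 kcal/mol
equation 3 reversed and × 3: (-3)·(-20.2) = +60.6 kcal/mol
equation 4: not needed.
Summing the manipulated equations, ΔH°rxn = (2)·(+3.0) + (2)·(-68.3) + (-3)·(-20.2) = -70.0 kcal/mol

ΔH°rxn = -70.0 kcal/mol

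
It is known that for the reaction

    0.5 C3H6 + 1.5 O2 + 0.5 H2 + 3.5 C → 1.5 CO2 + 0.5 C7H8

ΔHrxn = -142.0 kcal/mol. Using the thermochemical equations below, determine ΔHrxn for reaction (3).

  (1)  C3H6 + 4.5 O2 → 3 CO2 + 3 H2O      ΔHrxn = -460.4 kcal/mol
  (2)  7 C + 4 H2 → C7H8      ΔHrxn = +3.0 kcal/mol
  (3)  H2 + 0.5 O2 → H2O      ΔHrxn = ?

(1) × 1/2 (×1/2 to match 1/2 C3H6 in the target): (1/2)·(-460.4) = -230.2 kcal/mol
(2) × 1/2 (×1/2 to match 1/2 C7H8 in the target): (1/2)·(+3.0) = +1.5 kcal/mol
(3) reversed and × 3/2: contributes −3/2·x
-142.0 = (-230.2) + (+1.5) − 3/2·x
x = (-142.0 − (-228.7)) / (-3/2) = -57.8 kcal/mol

ΔHrxn = -57.8 kcal/mol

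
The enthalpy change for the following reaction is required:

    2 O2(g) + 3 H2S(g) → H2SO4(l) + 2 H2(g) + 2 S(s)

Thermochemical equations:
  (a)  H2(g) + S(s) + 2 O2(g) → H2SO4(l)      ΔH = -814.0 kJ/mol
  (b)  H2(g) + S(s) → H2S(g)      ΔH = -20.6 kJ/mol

(a) as written (H2SO4(l) already on the product side): -814.0 kJ/mol
(b) reversed and × 3 (reverse to put H2S(g) on the reactant side; ×3 to match 3 H2S(g) in the target): (-3)·(-20.6) = +61.8 kJ/mol
ΔH = (-814.0) + (+61.8) = -752.2 kJ/mol

ΔH = -752.2 kJ/mol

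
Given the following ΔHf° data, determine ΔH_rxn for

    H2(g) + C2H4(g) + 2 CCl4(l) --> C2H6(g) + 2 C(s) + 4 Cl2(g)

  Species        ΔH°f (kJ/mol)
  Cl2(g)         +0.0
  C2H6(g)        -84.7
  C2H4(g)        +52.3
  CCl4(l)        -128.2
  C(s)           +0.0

ΔH_rxn = 119.4 kJ/mol

Products: 1·(-84.7) + 2·(+0.0) + 4·(+0.0) = -84.7
Reactants: 1·(+0.0) + 1·(+52.3) + 2·(-128.2) = -204.1
ΔH_rxn = (-84.7) − (-204.1) = 119.4 kJ/mol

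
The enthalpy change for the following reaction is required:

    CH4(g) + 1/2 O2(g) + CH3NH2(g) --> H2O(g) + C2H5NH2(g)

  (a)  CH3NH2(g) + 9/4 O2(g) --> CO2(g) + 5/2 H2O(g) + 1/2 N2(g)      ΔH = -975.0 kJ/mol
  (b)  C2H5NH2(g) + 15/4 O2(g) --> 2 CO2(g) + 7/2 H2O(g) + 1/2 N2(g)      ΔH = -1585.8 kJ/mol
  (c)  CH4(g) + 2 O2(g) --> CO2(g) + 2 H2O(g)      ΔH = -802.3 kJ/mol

(a) as written (CH3NH2(g) already on the reactant side): -975.0 kJ/mol
(b) reversed (C2H5NH2(g) must end up as a product): +1585.8 kJ/mol
(c) as written (CH4(g) already on the reactant side): -802.3 kJ/mol
Combining the equations, ΔH = (1)·(-975.0) + (-1)·(-1585.8) + (1)·(-802.3) = -191.5 kJ/mol

ΔH = -191.5 kJ/mol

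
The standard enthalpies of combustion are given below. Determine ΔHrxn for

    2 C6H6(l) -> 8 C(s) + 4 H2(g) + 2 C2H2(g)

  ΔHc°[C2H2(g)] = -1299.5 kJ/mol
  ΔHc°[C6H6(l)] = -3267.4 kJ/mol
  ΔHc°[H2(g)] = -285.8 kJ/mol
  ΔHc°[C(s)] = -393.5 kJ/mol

With combustion enthalpies, reactants minus products:
= [2·(-3267.4)] − [8·(-393.5) + 4·(-285.8) + 2·(-1299.5)]
= 355.4 kJ/mol

ΔHrxn = 355.4 kJ/mol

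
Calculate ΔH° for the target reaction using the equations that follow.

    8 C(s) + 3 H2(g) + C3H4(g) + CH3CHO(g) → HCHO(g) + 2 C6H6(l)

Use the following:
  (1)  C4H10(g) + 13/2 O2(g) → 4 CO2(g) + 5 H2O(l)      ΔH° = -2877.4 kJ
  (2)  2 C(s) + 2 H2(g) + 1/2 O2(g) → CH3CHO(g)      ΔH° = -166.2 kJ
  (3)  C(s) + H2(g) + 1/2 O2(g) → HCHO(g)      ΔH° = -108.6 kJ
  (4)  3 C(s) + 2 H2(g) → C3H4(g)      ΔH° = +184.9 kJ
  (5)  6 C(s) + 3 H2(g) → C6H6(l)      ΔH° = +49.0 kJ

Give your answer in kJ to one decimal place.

ΔH° = -29.3 kJ

(1): not needed (CO2(g) appears nowhere else).
(2) reversed (CH3CHO(g) must end up as a reactant): +166.2 kJ
(3) as written (HCHO(g) already on the product side): -108.6 kJ
(4) reversed (C3H4(g) must end up as a reactant): -184.9 kJ
(5) × 2 (scale by 2 for the 2 C6H6(l)): (2)·(+49.0) = +98.0 kJ
ΔH° = (-1)·(-166.2) + (1)·(-108.6) + (-1)·(+184.9) + (2)·(+49.0) = -29.3 kJ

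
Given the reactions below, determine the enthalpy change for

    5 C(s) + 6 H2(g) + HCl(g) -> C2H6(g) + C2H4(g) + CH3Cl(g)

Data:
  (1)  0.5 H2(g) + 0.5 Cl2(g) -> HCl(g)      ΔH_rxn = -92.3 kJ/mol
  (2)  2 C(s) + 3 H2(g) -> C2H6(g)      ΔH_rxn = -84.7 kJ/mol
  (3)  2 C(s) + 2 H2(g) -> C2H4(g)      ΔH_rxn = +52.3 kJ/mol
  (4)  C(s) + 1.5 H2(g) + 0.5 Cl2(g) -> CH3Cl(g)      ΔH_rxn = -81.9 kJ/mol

(1) reversed: +92.3 kJ/mol
(2) as written: -84.7 kJ/mol
(3) as written: +52.3 kJ/mol
(4) as written: -81.9 kJ/mol
ΔH_rxn = (+92.3) + (-84.7) + (+52.3) + (-81.9) = -22.0 kJ/mol

ΔH_rxn = -22.0 kJ/mol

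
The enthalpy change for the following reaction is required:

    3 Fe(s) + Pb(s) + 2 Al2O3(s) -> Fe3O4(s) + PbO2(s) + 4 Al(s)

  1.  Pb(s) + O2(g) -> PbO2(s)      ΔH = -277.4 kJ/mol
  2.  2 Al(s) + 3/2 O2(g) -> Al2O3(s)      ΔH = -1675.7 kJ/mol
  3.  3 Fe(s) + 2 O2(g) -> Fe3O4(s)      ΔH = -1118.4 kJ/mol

ΔH = 1955.6 kJ/mol

eq. 1 as written (PbO2(s) already on the product side): -277.4 kJ/mol
eq. 2 reversed and × 2 (reverse to put Al2O3(s) on the reactant side; scale by 2 for the 2 Al2O3(s)): (-2)·(-1675.7) = +3351.4 kJ/mol
eq. 3 as written (Fe3O4(s) already on the product side): -1118.4 kJ/mol
Combining the equations, ΔH = (1)·(-277.4) + (-2)·(-1675.7) + (1)·(-1118.4) = 1955.6 kJ/mol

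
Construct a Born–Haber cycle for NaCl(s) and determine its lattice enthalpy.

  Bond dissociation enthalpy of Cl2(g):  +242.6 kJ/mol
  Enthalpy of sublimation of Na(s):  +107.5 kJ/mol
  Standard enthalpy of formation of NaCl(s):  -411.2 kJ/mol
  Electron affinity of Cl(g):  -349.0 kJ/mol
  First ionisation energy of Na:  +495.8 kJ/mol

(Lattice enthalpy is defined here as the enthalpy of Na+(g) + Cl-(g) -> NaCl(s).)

U = -786.8 kJ/mol

ΔHf° = 1·ΔHsub + 1·(ΣIE) + 1/2·D(Cl2) + 1·EA + U
-411.2 = 1·(+107.5) + 1·(+495.8) + 1/2·(+242.6) + 1·(-349.0) + U
U = -411.2 − (+375.6) = -786.8 kJ/mol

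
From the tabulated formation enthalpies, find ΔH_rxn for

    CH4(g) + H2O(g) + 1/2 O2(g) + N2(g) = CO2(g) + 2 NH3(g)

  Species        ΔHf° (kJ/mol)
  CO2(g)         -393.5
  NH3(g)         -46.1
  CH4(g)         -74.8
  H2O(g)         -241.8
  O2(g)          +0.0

ΔH_rxn = -169.1 kJ/mol

Products: 1·(-393.5) + 2·(-46.1) = -485.7
Reactants: 1·(-74.8) + 1·(-241.8) + 1/2·(+0.0) + 1·(+0.0) = -316.6
ΔH_rxn = (-485.7) − (-316.6) = -169.1 kJ/mol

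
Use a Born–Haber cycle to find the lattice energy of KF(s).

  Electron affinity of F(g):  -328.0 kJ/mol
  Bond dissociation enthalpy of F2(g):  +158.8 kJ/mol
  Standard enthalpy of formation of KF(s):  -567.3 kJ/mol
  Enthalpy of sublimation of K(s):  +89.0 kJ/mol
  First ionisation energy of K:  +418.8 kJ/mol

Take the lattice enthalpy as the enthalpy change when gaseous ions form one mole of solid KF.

U = -826.5 kJ/mol

ΔHf° = 1·ΔHsub + 1·(ΣIE) + 1/2·D(F2) + 1·EA + U
-567.3 = 1·(+89.0) + 1·(+418.8) + 1/2·(+158.8) + 1·(-328.0) + U
U = -567.3 − (+259.2) = -826.5 kJ/mol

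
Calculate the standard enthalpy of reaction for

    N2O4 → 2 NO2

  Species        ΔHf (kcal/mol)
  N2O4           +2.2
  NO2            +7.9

ΔHrxn = 13.6 kcal/mol

Products: 2·(+7.9) = +15.8
Reactants: 1·(+2.2) = +2.2
ΔHrxn = (+15.8) − (+2.2) = 13.6 kcal/mol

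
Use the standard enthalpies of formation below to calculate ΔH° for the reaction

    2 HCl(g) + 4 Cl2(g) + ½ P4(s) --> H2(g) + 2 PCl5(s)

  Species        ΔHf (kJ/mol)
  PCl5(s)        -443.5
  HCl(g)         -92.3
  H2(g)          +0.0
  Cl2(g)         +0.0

ΔH° = -702.4 kJ/mol

ΔH°rxn = Σ nΔHf°(products) − Σ nΔHf°(reactants).
Products: 1·(+0.0) + 2·(-443.5) = -887.0
Reactants: 2·(-92.3) + 4·(+0.0) + 1/2·(+0.0) = -184.6
ΔH° = (-887.0) − (-184.6) = -702.4 kJ/mol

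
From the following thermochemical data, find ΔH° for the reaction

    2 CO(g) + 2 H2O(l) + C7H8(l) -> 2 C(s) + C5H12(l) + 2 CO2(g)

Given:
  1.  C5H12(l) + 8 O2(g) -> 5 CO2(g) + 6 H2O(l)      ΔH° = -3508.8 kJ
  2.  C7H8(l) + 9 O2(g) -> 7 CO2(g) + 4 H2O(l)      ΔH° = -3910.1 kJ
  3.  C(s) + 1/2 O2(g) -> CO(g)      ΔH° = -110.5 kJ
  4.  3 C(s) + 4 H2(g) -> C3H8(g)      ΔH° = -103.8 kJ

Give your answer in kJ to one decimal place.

eq. 1 reversed (reverse to put C5H12(l) on the product side): +3508.8 kJ
eq. 2 as written (C7H8(l) already on the reactant side): -3910.1 kJ
eq. 3 reversed and × 2 (CO(g) must end up as a reactant; ×2 to match 2 CO(g) in the target): (-2)·(-110.5) = +221.0 kJ
eq. 4: not needed (C3H8(g) appears nowhere else).
ΔH° = (-1)·(-3508.8) + (1)·(-3910.1) + (-2)·(-110.5) = -180.3 kJ

ΔH° = -180.3 kJ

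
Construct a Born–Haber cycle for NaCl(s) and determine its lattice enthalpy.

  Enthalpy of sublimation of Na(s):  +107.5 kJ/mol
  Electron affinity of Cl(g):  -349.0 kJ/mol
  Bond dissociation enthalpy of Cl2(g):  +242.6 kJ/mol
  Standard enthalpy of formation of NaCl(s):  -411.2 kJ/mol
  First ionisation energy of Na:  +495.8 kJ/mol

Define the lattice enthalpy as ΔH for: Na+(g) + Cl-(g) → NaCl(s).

ΔHf° = 1·ΔHsub + 1·(ΣIE) + 1/2·D(Cl2) + 1·EA + U
-411.2 = 1·(+107.5) + 1·(+495.8) + 1/2·(+242.6) + 1·(-349.0) + U
U = -411.2 − (+375.6) = -786.8 kJ/mol

U = -786.8 kJ/mol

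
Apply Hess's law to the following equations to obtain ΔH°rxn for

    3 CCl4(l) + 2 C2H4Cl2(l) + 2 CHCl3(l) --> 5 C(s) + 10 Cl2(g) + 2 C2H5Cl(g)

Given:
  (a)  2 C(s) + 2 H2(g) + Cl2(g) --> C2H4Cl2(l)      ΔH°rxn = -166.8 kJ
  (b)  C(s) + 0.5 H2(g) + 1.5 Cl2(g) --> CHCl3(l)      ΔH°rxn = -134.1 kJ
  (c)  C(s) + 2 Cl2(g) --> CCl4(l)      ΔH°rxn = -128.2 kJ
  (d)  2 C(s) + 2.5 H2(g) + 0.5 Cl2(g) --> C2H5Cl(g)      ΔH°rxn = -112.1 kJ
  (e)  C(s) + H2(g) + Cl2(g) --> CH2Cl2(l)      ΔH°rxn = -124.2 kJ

ΔH°rxn = 762.2 kJ

(a) reversed and × 2: (-2)·(-166.8) = +333.6 kJ
(b) reversed and × 2: (-2)·(-134.1) = +268.2 kJ
(c) reversed and × 3: (-3)·(-128.2) = +384.6 kJ
(d) × 2: (2)·(-112.1) = -224.2 kJ
(e): not needed.
By Hess's law, ΔH°rxn = (+333.6) + (+268.2) + (+384.6) + (-224.2) = 762.2 kJ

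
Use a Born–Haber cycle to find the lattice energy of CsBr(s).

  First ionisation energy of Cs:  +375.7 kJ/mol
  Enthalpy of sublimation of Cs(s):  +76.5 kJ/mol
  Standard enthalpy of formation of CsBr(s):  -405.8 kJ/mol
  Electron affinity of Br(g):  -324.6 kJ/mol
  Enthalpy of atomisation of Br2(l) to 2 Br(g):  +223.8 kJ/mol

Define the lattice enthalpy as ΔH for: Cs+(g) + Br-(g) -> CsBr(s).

ΔHf° = 1·ΔHsub + 1·(ΣIE) + 1/2·D(Br2) + 1·EA + U
-405.8 = 1·(+76.5) + 1·(+375.7) + 1/2·(+223.8) + 1·(-324.6) + U
U = -405.8 − (+239.5) = -645.3 kJ/mol

U = -645.3 kJ/mol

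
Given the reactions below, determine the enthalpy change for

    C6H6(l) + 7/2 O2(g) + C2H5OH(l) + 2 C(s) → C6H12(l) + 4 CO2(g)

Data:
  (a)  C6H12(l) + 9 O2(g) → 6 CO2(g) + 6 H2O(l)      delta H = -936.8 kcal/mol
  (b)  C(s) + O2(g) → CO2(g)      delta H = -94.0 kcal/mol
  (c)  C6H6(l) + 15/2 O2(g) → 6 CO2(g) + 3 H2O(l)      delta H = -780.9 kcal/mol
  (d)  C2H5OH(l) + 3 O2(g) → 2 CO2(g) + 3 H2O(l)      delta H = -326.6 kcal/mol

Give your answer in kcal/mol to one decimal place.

(a) reversed (reverse to put C6H12(l) on the product side): +936.8 kcal/mol
(b) × 2 (×2 to match 2 C(s) in the target): (2)·(-94.0) = -188.0 kcal/mol
(c) as written (C6H6(l) already on the reactant side): -780.9 kcal/mol
(d) as written (C2H5OH(l) already on the reactant side): -326.6 kcal/mol
Summing the manipulated equations, delta H = (-1)·(-936.8) + (2)·(-94.0) + (1)·(-780.9) + (1)·(-326.6) = -358.7 kcal/mol

delta H = -358.7 kcal/mol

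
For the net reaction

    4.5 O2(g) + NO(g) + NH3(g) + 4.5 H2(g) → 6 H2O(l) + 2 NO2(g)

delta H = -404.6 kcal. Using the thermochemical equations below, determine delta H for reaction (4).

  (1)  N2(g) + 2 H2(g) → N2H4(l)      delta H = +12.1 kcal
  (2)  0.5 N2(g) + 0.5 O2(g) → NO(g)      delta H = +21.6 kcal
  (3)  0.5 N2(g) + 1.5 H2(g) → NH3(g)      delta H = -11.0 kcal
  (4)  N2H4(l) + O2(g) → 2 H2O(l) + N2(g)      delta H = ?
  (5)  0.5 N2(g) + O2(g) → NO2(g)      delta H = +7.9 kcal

(1) × 3: (3)·(+12.1) = +36.3 kcal
(2) reversed (reverse to put NO(g) on the reactant side): -21.6 kcal
(3) reversed (NH3(g) must end up as a reactant): +11.0 kcal
(4) × 3 (scale by 3 for the 6 H2O(l)): contributes 3·x
(5) × 2 (scale by 2 for the 2 NO2(g)): (2)·(+7.9) = +15.8 kcal
-404.6 = (+36.3) + (-21.6) + (+11.0) + (+15.8) + 3·x
x = (-404.6 − (+41.5)) / (3) = -148.7 kcal

delta H = -148.7 kcal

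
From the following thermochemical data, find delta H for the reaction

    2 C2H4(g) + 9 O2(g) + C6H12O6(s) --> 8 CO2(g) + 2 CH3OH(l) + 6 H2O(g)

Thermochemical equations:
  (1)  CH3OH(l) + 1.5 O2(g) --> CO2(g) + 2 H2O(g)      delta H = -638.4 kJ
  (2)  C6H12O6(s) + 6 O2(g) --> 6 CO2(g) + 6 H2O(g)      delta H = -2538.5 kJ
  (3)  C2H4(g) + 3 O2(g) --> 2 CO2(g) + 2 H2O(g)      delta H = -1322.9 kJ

(1) reversed and × 2 (CH3OH(l) must end up as a product; scale by 2 for the 2 CH3OH(l)): (-2)·(-638.4) = +1276.8 kJ
(2) as written (C6H12O6(s) already on the reactant side): -2538.5 kJ
(3) × 2 (×2 to match 2 C2H4(g) in the target): (2)·(-1322.9) = -2645.8 kJ
Combining the equations, delta H = (+1276.8) + (-2538.5) + (-2645.8) = -3907.5 kJ

delta H = -3907.5 kJ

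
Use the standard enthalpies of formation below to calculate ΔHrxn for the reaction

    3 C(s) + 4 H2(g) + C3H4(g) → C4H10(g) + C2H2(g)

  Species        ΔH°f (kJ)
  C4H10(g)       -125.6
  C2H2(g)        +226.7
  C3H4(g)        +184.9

ΔH°rxn = Σ nΔHf°(products) − Σ nΔHf°(reactants).
Products: 1·(-125.6) + 1·(+226.7) = +101.1
Reactants: 3·(+0.0) + 4·(+0.0) + 1·(+184.9) = +184.9
ΔHrxn = (+101.1) − (+184.9) = -83.8 kJ

ΔHrxn = -83.8 kJ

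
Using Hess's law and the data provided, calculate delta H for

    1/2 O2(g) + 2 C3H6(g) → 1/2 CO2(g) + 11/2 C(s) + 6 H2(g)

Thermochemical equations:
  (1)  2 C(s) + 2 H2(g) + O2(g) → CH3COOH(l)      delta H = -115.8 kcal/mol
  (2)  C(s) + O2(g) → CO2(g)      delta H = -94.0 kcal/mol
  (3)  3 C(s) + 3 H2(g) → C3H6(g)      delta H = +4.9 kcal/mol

delta H = -56.8 kcal/mol

(1): not needed (CH3COOH(l) appears nowhere else).
(2) × 1/2 (scale by 1/2 for the 1/2 CO2(g)): (1/2)·(-94.0) = -47.0 kcal/mol
(3) reversed and × 2 (reverse to put C3H6(g) on the reactant side; ×2 to match 2 C3H6(g) in the target): (-2)·(+4.9) = -9.8 kcal/mol
By Hess's law, delta H = (-47.0) + (-9.8) = -56.8 kcal/mol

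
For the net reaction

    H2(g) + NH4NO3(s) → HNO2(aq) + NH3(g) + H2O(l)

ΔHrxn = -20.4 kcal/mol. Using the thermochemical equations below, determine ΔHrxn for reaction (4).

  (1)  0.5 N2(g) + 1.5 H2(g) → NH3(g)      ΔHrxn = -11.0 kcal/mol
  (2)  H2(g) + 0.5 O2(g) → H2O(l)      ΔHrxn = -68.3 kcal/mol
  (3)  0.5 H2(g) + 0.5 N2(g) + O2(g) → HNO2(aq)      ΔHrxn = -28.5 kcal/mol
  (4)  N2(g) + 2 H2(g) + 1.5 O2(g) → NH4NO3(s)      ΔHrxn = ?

(1) as written: -11.0 kcal/mol
(2) as written: -68.3 kcal/mol
(3) as written: -28.5 kcal/mol
(4) reversed: contributes −x
-20.4 = (-11.0) + (-68.3) + (-28.5) − x
x = (-20.4 − (-107.8)) / (-1) = -87.4 kcal/mol

ΔHrxn = -87.4 kcal/mol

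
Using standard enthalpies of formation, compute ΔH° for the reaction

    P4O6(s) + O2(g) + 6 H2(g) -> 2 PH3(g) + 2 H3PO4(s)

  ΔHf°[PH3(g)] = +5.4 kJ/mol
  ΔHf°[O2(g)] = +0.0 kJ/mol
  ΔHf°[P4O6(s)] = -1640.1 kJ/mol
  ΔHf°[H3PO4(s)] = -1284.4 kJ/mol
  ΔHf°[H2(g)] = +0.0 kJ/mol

ΔH°rxn = Σ nΔHf°(products) − Σ nΔHf°(reactants).
Products: 2·(+5.4) + 2·(-1284.4) = -2558.0
Reactants: 1·(-1640.1) + 1·(+0.0) + 6·(+0.0) = -1640.1
ΔH° = (-2558.0) − (-1640.1) = -917.9 kJ/mol

ΔH° = -917.9 kJ/mol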